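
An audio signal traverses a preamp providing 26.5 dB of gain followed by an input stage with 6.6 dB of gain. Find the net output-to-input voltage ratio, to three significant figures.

Net gain = 26.5 + 6.6 = 33.1 dB.
Voltage ratio = 10^(33.1/20) = 45.2.

45.2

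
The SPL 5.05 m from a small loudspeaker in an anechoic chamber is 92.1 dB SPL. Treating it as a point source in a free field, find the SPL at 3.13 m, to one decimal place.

96.3 dB SPL

For a point source in a free field, ΔL = −20·log₁₀(d₂/d₁).
ΔL = −20·log₁₀(3.13/5.05) = 4.15 dB, so L₂ = 92.1 + (4.15) = 96.3 dB SPL.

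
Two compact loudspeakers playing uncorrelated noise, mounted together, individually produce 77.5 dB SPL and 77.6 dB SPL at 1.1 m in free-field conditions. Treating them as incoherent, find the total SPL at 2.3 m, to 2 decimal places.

74.15 dB SPL

Combined at 1.1 m: 10·log₁₀(10^(77.5/10)+10^(77.6/10)) = 80.561 dB SPL.
Then apply −20·log₁₀(2.3/1.1) = -6.407 dB → 74.15 dB SPL.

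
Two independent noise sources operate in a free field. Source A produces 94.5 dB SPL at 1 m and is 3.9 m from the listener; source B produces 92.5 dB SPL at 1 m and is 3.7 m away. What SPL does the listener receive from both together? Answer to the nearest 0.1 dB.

At the listener: L_A = 94.5 − 20·log₁₀(3.9) = 82.68 dB; L_B = 92.5 − 20·log₁₀(3.7) = 81.14 dB.
Combined: 10·log₁₀(10^(82.68/10)+10^(81.14/10)) = 85.0 dB SPL.

85.0 dB SPL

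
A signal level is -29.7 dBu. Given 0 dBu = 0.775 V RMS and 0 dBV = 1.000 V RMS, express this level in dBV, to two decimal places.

The offset between the scales is 20·log₁₀(0.775/1.000) = −2.214 dB.
So dBV = -29.7 − 2.214 = -31.91 dBV.

-31.91 dBV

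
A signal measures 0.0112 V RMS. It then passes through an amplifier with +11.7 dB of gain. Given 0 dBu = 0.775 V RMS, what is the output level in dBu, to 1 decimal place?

-25.1 dBu

Input level: 20·log₁₀(0.0112/0.775) = -36.80 dBu.
Output: -36.80 + 11.7 = -25.1 dBu.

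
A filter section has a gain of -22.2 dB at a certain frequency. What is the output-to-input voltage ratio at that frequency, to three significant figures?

0.0776

Voltage ratio = 10^(dB/20).
10^(-22.2/20) = 10^(-1.110) = 0.0776.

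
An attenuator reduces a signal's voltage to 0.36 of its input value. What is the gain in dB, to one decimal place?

-8.9 dB

Voltage ratio → dB uses the 20·log₁₀ form:
20·log₁₀(0.36) = -8.9 dB.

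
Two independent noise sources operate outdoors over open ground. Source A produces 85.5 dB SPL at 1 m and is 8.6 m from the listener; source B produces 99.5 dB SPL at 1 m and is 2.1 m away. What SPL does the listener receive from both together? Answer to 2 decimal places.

93.07 dB SPL

At the listener: L_A = 85.5 − 20·log₁₀(8.6) = 66.810 dB; L_B = 99.5 − 20·log₁₀(2.1) = 93.056 dB.
Combined: 10·log₁₀(10^(66.810/10)+10^(93.056/10)) = 93.07 dB SPL.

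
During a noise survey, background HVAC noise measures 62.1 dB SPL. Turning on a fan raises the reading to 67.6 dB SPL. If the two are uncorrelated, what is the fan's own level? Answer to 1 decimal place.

66.2 dB SPL

Subtract intensities: L_src = 10·log₁₀(10^(L_total/10) − 10^(L_bg/10)).
L_src = 10·log₁₀(10^(67.6/10) − 10^(62.1/10)) = 10·log₁₀(4133000) = 66.2 dB SPL.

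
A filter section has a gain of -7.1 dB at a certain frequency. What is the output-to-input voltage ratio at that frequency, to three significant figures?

0.442

Voltage ratio = 10^(dB/20).
10^(-7.1/20) = 10^(-0.3550) = 0.442.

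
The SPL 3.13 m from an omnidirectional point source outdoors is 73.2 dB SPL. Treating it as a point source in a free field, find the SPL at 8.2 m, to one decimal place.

64.8 dB SPL

Free-field point source: level drops by 20·log₁₀ of the distance ratio.
ΔL = −20·log₁₀(8.2/3.13) = -8.37 dB, so L₂ = 73.2 + (-8.37) = 64.8 dB SPL.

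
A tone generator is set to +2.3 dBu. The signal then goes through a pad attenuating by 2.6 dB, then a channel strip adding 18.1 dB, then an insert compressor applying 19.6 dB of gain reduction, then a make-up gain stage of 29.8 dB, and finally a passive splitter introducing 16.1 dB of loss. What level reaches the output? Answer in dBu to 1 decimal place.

+11.9 dBu

In dB, series stages simply add:
+2.3 − 2.6 + 18.1 − 19.6 + 29.8 − 16.1 = +11.9 dBu.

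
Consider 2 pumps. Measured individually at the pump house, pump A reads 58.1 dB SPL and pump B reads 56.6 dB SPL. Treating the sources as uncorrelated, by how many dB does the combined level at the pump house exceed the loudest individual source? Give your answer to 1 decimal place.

Incoherent sources sum as intensities:
L_total = 10·log₁₀(10^(58.1/10) + 10^(56.6/10)) = 60.42 dB SPL.
Excess over the loudest (58.1 dB): 60.42 − 58.1 = 2.3 dB.

2.3 dB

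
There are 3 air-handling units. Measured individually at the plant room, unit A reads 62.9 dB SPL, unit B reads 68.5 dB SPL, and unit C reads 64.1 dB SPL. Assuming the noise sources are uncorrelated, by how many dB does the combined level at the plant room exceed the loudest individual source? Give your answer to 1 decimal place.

Incoherent sources sum as intensities:
L_total = 10·log₁₀(10^(62.9/10) + 10^(68.5/10) + 10^(64.1/10)) = 70.64 dB SPL.
Excess over the loudest (68.5 dB): 70.64 − 68.5 = 2.1 dB.

2.1 dB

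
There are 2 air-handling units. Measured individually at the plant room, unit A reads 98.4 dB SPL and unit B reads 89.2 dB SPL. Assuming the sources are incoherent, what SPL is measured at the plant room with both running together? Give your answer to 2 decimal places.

98.89 dB SPL

Add the sources as powers (linear), then convert back to dB:
L_total = 10·log₁₀(10^(98.4/10) + 10^(89.2/10)) = 10·log₁₀(7750000000) = 98.89 dB SPL.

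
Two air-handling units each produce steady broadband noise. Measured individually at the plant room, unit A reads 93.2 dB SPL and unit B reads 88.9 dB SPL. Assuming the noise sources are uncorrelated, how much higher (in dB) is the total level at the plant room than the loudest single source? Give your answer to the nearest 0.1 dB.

Uncorrelated sources add in intensity (power), not in dB.
L_total = 10·log₁₀(10^(93.2/10) + 10^(88.9/10)) = 94.57 dB SPL.
Excess over the loudest (93.2 dB): 94.57 − 93.2 = 1.4 dB.

1.4 dB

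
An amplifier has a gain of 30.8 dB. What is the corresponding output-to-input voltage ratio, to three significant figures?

Voltage ratio = 10^(dB/20).
10^(30.8/20) = 10^(1.540) = 34.7.

34.7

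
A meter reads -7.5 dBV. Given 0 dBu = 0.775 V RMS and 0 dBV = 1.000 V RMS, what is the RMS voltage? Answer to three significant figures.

V = 1.000 V × 10^(-7.5/20).
= 1.000 × 0.4217 = 0.422 V.

0.422 V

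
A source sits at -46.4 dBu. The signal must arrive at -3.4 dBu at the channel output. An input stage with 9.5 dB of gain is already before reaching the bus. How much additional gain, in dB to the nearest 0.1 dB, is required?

The required make-up gain is the shortfall in the dB sum.
G = -3.4 − (-46.4) − 9.5 = 33.5 dB.

33.5 dB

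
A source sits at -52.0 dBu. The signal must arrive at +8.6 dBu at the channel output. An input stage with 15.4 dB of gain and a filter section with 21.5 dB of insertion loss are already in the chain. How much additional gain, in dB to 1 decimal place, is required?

66.7 dB

The required make-up gain is the shortfall in the dB sum.
G = +8.6 − (-52.0) − 15.4 + 21.5 = 66.7 dB.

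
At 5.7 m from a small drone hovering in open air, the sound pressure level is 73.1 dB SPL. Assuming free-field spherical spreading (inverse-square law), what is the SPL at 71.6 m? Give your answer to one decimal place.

51.1 dB SPL

Free-field point source: level drops by 20·log₁₀ of the distance ratio.
ΔL = −20·log₁₀(71.6/5.7) = -21.98 dB, so L₂ = 73.1 + (-21.98) = 51.1 dB SPL.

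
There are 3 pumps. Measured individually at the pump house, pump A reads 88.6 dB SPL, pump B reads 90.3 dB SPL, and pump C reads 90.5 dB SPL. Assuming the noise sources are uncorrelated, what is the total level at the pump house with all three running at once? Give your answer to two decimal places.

Add the sources as powers (linear), then convert back to dB:
L_total = 10·log₁₀(10^(88.6/10) + 10^(90.3/10) + 10^(90.5/10)) = 10·log₁₀(2918000000) = 94.65 dB SPL.

94.65 dB SPL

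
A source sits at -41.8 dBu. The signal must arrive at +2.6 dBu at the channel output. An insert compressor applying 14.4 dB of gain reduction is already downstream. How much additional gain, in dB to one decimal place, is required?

The required make-up gain is the shortfall in the dB sum.
G = +2.6 − (-41.8) + 14.4 = 58.8 dB.

58.8 dB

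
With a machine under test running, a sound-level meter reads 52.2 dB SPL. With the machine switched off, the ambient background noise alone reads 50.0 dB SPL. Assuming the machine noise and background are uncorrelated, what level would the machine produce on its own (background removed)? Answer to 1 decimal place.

Subtract intensities: L_src = 10·log₁₀(10^(L_total/10) − 10^(L_bg/10)).
L_src = 10·log₁₀(10^(52.2/10) − 10^(50.0/10)) = 10·log₁₀(65960) = 48.2 dB SPL.

48.2 dB SPL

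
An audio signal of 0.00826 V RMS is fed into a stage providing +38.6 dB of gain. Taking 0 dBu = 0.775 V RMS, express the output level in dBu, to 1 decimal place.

-0.8 dBu

Input level: 20·log₁₀(0.00826/0.775) = -39.45 dBu.
Output: -39.45 + 38.6 = -0.8 dBu.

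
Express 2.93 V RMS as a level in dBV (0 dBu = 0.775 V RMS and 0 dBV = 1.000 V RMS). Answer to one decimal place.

+9.3 dBV

dBV = 20·log₁₀(V / 1.000 V).
20·log₁₀(2.93/1.000) = +9.3 dBV.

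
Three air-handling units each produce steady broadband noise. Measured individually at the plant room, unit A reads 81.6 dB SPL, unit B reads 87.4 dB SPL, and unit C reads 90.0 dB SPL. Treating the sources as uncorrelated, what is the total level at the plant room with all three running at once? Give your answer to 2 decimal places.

92.29 dB SPL

Uncorrelated sources add in intensity (power), not in dB.
L_total = 10·log₁₀(10^(81.6/10) + 10^(87.4/10) + 10^(90.0/10)) = 10·log₁₀(1694000000) = 92.29 dB SPL.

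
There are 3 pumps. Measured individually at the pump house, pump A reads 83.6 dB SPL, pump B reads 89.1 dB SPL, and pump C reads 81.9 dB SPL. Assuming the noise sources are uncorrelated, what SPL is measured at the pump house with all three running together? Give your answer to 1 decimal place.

90.8 dB SPL

Add the sources as powers (linear), then convert back to dB:
L_total = 10·log₁₀(10^(83.6/10) + 10^(89.1/10) + 10^(81.9/10)) = 10·log₁₀(1197000000) = 90.8 dB SPL.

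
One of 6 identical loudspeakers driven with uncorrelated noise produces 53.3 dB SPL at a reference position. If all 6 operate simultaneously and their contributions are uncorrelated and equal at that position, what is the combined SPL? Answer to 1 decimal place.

61.1 dB SPL

6 equal incoherent sources raise the level by 10·log₁₀(6) = 7.78 dB.
L_total = 53.3 + 7.78 = 61.1 dB SPL.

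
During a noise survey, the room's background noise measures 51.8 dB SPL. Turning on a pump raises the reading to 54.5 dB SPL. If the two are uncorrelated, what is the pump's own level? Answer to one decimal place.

51.2 dB SPL

Background correction is a power subtraction:
L_src = 10·log₁₀(10^(54.5/10) − 10^(51.8/10)) = 10·log₁₀(130500) = 51.2 dB SPL.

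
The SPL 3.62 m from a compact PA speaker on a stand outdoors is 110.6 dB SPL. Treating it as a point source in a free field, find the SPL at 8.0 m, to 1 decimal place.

For a point source in a free field, ΔL = −20·log₁₀(d₂/d₁).
ΔL = −20·log₁₀(8.0/3.62) = -6.89 dB, so L₂ = 110.6 + (-6.89) = 103.7 dB SPL.

103.7 dB SPL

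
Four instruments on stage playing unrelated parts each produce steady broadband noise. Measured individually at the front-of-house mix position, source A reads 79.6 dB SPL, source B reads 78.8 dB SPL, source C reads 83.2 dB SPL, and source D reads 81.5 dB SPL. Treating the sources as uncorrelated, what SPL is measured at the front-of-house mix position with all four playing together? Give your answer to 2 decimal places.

87.14 dB SPL

Add the sources as powers (linear), then convert back to dB:
L_total = 10·log₁₀(10^(79.6/10) + 10^(78.8/10) + 10^(83.2/10) + 10^(81.5/10)) = 10·log₁₀(517200000) = 87.14 dB SPL.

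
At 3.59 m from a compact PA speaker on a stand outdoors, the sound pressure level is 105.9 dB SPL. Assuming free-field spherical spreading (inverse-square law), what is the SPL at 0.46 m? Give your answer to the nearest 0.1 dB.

For a point source in a free field, ΔL = −20·log₁₀(d₂/d₁).
ΔL = −20·log₁₀(0.46/3.59) = 17.85 dB, so L₂ = 105.9 + (17.85) = 123.7 dB SPL.

123.7 dB SPL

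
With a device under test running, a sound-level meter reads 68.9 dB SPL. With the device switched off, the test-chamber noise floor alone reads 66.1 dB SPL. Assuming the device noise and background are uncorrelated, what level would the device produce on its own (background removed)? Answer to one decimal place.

Subtract intensities: L_src = 10·log₁₀(10^(L_total/10) − 10^(L_bg/10)).
L_src = 10·log₁₀(10^(68.9/10) − 10^(66.1/10)) = 10·log₁₀(3689000) = 65.7 dB SPL.

65.7 dB SPL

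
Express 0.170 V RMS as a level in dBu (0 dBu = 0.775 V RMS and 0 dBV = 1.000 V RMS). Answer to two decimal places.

dBu = 20·log₁₀(V / 0.775 V).
20·log₁₀(0.170/0.775) = -13.18 dBu.

-13.18 dBu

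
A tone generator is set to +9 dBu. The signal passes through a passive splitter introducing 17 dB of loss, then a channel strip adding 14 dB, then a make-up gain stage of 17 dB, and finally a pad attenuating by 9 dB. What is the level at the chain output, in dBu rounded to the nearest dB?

+14 dBu

In dB, series stages simply add:
+9 − 17 + 14 + 17 − 9 = +14 dBu.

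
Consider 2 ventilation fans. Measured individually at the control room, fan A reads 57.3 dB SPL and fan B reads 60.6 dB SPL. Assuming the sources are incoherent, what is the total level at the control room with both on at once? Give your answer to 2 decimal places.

Uncorrelated sources add in intensity (power), not in dB.
L_total = 10·log₁₀(10^(57.3/10) + 10^(60.6/10)) = 10·log₁₀(1685000) = 62.27 dB SPL.

62.27 dB SPL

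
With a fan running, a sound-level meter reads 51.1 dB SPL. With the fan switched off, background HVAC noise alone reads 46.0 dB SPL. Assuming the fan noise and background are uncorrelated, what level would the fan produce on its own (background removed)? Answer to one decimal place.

Remove the background by subtracting linear intensities:
L_src = 10·log₁₀(10^(51.1/10) − 10^(46.0/10)) = 10·log₁₀(89010) = 49.5 dB SPL.

49.5 dB SPL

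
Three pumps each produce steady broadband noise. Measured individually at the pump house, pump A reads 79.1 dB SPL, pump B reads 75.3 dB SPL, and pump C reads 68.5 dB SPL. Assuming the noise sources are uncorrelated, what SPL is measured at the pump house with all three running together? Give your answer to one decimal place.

80.9 dB SPL

Uncorrelated sources add in intensity (power), not in dB.
L_total = 10·log₁₀(10^(79.1/10) + 10^(75.3/10) + 10^(68.5/10)) = 10·log₁₀(122200000) = 80.9 dB SPL.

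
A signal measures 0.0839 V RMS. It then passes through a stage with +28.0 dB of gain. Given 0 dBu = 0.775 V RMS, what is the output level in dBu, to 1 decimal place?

Input level: 20·log₁₀(0.0839/0.775) = -19.31 dBu.
Output: -19.31 + 28.0 = +8.7 dBu.

+8.7 dBu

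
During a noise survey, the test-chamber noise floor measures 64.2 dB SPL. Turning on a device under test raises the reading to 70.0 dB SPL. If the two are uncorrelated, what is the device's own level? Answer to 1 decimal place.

68.7 dB SPL

Subtract intensities: L_src = 10·log₁₀(10^(L_total/10) − 10^(L_bg/10)).
L_src = 10·log₁₀(10^(70.0/10) − 10^(64.2/10)) = 10·log₁₀(7370000) = 68.7 dB SPL.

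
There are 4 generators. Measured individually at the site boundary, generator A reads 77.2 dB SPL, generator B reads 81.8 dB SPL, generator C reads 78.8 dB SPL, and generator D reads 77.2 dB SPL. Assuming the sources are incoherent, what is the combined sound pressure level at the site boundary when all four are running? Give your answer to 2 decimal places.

Incoherent sources sum as intensities:
L_total = 10·log₁₀(10^(77.2/10) + 10^(81.8/10) + 10^(78.8/10) + 10^(77.2/10)) = 10·log₁₀(332200000) = 85.21 dB SPL.

85.21 dB SPL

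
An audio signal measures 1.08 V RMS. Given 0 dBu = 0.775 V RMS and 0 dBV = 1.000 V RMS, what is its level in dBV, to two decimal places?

+0.67 dBV

dBV = 20·log₁₀(V / 1.000 V).
20·log₁₀(1.08/1.000) = +0.67 dBV.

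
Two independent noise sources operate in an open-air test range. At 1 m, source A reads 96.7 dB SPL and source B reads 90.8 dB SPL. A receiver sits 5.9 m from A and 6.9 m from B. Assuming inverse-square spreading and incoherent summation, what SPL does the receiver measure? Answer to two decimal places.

At the listener: L_A = 96.7 − 20·log₁₀(5.9) = 81.283 dB; L_B = 90.8 − 20·log₁₀(6.9) = 74.023 dB.
Combined: 10·log₁₀(10^(81.283/10)+10^(74.023/10)) = 82.03 dB SPL.

82.03 dB SPL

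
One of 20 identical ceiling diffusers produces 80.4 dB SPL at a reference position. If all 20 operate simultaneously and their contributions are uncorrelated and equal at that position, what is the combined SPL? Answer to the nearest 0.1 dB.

93.4 dB SPL

20 equal incoherent sources raise the level by 10·log₁₀(20) = 13.01 dB.
L_total = 80.4 + 13.01 = 93.4 dB SPL.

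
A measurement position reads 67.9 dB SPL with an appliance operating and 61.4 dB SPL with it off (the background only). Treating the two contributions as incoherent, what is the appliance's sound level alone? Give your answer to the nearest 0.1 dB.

66.8 dB SPL

Background correction is a power subtraction:
L_src = 10·log₁₀(10^(67.9/10) − 10^(61.4/10)) = 10·log₁₀(4786000) = 66.8 dB SPL.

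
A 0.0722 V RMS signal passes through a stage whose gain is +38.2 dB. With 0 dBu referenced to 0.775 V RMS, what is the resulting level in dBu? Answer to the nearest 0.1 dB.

+17.6 dBu

Input level: 20·log₁₀(0.0722/0.775) = -20.62 dBu.
Output: -20.62 + 38.2 = +17.6 dBu.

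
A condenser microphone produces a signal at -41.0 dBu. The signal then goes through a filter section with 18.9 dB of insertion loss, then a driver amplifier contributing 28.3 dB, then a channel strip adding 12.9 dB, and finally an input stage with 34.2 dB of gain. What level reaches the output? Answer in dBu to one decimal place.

+15.5 dBu

Cascaded gains and losses add directly in dB.
-41.0 − 18.9 + 28.3 + 12.9 + 34.2 = +15.5 dBu.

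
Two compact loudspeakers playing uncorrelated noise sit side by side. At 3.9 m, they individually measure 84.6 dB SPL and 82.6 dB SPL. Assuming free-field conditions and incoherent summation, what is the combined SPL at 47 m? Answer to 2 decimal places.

Combined at 3.9 m: 10·log₁₀(10^(84.6/10)+10^(82.6/10)) = 86.724 dB SPL.
Then apply −20·log₁₀(47/3.9) = -21.621 dB → 65.10 dB SPL.

65.10 dB SPL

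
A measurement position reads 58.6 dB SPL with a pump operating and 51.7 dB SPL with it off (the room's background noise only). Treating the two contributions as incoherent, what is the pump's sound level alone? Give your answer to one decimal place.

57.6 dB SPL

Remove the background by subtracting linear intensities:
L_src = 10·log₁₀(10^(58.6/10) − 10^(51.7/10)) = 10·log₁₀(576500) = 57.6 dB SPL.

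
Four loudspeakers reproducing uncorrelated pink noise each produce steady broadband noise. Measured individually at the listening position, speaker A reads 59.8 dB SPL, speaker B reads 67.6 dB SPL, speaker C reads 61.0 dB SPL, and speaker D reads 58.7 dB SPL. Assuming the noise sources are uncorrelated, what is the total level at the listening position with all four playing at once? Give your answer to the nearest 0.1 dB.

69.4 dB SPL

Incoherent sources sum as intensities:
L_total = 10·log₁₀(10^(59.8/10) + 10^(67.6/10) + 10^(61.0/10) + 10^(58.7/10)) = 10·log₁₀(8710000) = 69.4 dB SPL.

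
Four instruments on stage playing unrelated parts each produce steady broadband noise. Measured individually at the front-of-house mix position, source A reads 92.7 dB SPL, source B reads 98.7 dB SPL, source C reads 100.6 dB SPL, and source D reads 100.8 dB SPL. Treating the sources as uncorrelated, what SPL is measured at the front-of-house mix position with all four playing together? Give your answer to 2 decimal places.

105.16 dB SPL

Incoherent sources sum as intensities:
L_total = 10·log₁₀(10^(92.7/10) + 10^(98.7/10) + 10^(100.6/10) + 10^(100.8/10)) = 10·log₁₀(32779000000) = 105.16 dB SPL.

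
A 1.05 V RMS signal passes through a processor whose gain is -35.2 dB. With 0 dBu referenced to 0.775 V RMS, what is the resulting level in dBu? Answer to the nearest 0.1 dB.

Input level: 20·log₁₀(1.05/0.775) = 2.64 dBu.
Output: 2.64 − 35.2 = -32.6 dBu.

-32.6 dBu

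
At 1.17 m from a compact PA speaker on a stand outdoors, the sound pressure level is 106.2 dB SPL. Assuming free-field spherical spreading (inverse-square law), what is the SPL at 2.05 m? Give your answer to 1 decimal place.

Free-field point source: level drops by 20·log₁₀ of the distance ratio.
ΔL = −20·log₁₀(2.05/1.17) = -4.87 dB, so L₂ = 106.2 + (-4.87) = 101.3 dB SPL.

101.3 dB SPL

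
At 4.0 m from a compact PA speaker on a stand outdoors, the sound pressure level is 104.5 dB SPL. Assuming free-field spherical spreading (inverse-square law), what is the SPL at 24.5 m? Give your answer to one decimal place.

88.8 dB SPL

Inverse-square spreading gives ΔL = −20·log₁₀(d₂/d₁).
ΔL = −20·log₁₀(24.5/4.0) = -15.74 dB, so L₂ = 104.5 + (-15.74) = 88.8 dB SPL.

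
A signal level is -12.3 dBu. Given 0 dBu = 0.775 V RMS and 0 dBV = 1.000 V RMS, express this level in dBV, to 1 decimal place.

-14.5 dBV

The offset between the scales is 20·log₁₀(0.775/1.000) = −2.214 dB.
So dBV = -12.3 − 2.214 = -14.5 dBV.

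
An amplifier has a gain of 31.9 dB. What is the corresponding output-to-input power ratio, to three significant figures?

Power ratio = 10^(dB/10).
10^(31.9/10) = 10^(3.190) = 1550.

1550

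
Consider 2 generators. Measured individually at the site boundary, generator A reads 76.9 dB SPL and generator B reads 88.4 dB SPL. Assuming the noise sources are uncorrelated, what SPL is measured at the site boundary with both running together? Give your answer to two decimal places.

88.70 dB SPL

Uncorrelated sources add in intensity (power), not in dB.
L_total = 10·log₁₀(10^(76.9/10) + 10^(88.4/10)) = 10·log₁₀(740800000) = 88.70 dB SPL.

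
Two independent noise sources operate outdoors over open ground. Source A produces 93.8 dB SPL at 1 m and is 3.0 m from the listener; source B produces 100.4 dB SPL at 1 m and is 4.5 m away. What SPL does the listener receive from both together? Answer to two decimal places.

89.07 dB SPL

At the listener: L_A = 93.8 − 20·log₁₀(3.0) = 84.258 dB; L_B = 100.4 − 20·log₁₀(4.5) = 87.336 dB.
Combined: 10·log₁₀(10^(84.258/10)+10^(87.336/10)) = 89.07 dB SPL.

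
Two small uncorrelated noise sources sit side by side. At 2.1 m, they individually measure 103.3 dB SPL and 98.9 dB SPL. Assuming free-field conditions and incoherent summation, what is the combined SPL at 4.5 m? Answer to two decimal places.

Combined at 2.1 m: 10·log₁₀(10^(103.3/10)+10^(98.9/10)) = 104.645 dB SPL.
Then apply −20·log₁₀(4.5/2.1) = -6.620 dB → 98.03 dB SPL.

98.03 dB SPL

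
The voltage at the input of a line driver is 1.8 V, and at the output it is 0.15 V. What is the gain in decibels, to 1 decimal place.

For a voltage ratio, dB = 20·log₁₀(V₂/V₁).
20·log₁₀(0.15/1.8) = 20·log₁₀(0.08333) = -21.6 dB.

-21.6 dB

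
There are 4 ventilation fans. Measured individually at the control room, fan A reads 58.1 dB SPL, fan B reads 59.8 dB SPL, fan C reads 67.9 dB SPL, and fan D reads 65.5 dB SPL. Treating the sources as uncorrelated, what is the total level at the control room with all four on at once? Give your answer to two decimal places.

Uncorrelated sources add in intensity (power), not in dB.
L_total = 10·log₁₀(10^(58.1/10) + 10^(59.8/10) + 10^(67.9/10) + 10^(65.5/10)) = 10·log₁₀(11310000) = 70.54 dB SPL.

70.54 dB SPL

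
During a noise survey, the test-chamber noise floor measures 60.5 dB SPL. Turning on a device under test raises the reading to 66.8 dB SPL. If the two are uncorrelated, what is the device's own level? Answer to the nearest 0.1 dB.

Subtract intensities: L_src = 10·log₁₀(10^(L_total/10) − 10^(L_bg/10)).
L_src = 10·log₁₀(10^(66.8/10) − 10^(60.5/10)) = 10·log₁₀(3664000) = 65.6 dB SPL.

65.6 dB SPL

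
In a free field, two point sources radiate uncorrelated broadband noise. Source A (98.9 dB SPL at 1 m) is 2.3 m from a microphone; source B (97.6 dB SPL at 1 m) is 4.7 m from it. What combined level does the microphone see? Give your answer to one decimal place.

At the listener: L_A = 98.9 − 20·log₁₀(2.3) = 91.67 dB; L_B = 97.6 − 20·log₁₀(4.7) = 84.16 dB.
Combined: 10·log₁₀(10^(91.67/10)+10^(84.16/10)) = 92.4 dB SPL.

92.4 dB SPL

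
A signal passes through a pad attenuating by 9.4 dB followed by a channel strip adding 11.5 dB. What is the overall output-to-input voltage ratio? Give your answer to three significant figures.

Net gain = (−9.4) + 11.5 = 2.1 dB.
Voltage ratio = 10^(2.1/20) = 1.27.

1.27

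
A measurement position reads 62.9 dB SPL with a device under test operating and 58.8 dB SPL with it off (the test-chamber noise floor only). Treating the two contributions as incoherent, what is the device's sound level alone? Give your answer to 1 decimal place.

Subtract intensities: L_src = 10·log₁₀(10^(L_total/10) − 10^(L_bg/10)).
L_src = 10·log₁₀(10^(62.9/10) − 10^(58.8/10)) = 10·log₁₀(1191000) = 60.8 dB SPL.

60.8 dB SPL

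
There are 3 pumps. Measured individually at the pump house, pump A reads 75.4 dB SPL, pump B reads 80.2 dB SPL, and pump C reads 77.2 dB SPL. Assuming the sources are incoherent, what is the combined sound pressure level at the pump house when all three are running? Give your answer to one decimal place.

82.8 dB SPL

Uncorrelated sources add in intensity (power), not in dB.
L_total = 10·log₁₀(10^(75.4/10) + 10^(80.2/10) + 10^(77.2/10)) = 10·log₁₀(191900000) = 82.8 dB SPL.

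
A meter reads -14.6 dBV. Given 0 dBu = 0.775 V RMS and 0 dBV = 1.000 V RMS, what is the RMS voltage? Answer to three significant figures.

0.186 V

V = 1.000 V × 10^(-14.6/20).
= 1.000 × 0.1862 = 0.186 V.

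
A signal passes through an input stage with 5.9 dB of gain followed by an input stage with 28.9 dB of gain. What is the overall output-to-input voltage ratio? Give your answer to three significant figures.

Net gain = 5.9 + 28.9 = 34.8 dB.
Voltage ratio = 10^(34.8/20) = 55.0.

55.0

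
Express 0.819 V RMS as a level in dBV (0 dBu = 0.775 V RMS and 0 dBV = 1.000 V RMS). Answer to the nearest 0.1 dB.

-1.7 dBV

dBV = 20·log₁₀(V / 1.000 V).
20·log₁₀(0.819/1.000) = -1.7 dBV.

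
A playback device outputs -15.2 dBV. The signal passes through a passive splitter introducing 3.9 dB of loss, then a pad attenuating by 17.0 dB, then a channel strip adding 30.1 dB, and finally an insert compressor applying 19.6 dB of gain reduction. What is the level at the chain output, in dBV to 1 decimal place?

-25.6 dBV

In dB, series stages simply add:
-15.2 − 3.9 − 17.0 + 30.1 − 19.6 = -25.6 dBV.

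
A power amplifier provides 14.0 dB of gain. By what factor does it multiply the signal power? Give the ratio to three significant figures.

Power ratio = 10^(dB/10).
10^(14.0/10) = 10^(1.400) = 25.1.

25.1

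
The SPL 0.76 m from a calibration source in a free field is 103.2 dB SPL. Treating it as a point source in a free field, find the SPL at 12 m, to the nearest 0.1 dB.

79.2 dB SPL

Free-field point source: level drops by 20·log₁₀ of the distance ratio.
ΔL = −20·log₁₀(12/0.76) = -23.97 dB, so L₂ = 103.2 + (-23.97) = 79.2 dB SPL.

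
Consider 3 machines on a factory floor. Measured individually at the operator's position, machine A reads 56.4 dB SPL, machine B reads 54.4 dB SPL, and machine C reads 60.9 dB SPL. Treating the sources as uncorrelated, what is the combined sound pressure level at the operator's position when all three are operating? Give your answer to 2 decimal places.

62.88 dB SPL

Incoherent sources sum as intensities:
L_total = 10·log₁₀(10^(56.4/10) + 10^(54.4/10) + 10^(60.9/10)) = 10·log₁₀(1942000) = 62.88 dB SPL.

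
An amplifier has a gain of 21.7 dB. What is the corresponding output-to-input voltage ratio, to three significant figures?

Voltage ratio = 10^(dB/20).
10^(21.7/20) = 10^(1.085) = 12.2.

12.2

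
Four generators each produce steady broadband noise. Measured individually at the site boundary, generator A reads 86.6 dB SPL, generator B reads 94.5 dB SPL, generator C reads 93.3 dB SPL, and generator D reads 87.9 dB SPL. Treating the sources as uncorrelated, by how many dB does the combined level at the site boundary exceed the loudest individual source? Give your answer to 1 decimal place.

3.3 dB

Incoherent sources sum as intensities:
L_total = 10·log₁₀(10^(86.6/10) + 10^(94.5/10) + 10^(93.3/10) + 10^(87.9/10)) = 97.80 dB SPL.
Excess over the loudest (94.5 dB): 97.80 − 94.5 = 3.3 dB.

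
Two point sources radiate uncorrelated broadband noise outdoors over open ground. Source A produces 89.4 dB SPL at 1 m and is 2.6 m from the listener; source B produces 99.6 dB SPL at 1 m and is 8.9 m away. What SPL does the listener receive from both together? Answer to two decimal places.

At the listener: L_A = 89.4 − 20·log₁₀(2.6) = 81.101 dB; L_B = 99.6 − 20·log₁₀(8.9) = 80.612 dB.
Combined: 10·log₁₀(10^(81.101/10)+10^(80.612/10)) = 83.87 dB SPL.

83.87 dB SPL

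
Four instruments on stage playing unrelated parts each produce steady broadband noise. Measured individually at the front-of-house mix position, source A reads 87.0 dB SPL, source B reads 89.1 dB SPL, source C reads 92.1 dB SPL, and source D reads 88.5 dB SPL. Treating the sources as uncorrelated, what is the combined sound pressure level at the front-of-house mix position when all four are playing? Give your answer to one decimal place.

95.6 dB SPL

Add the sources as powers (linear), then convert back to dB:
L_total = 10·log₁₀(10^(87.0/10) + 10^(89.1/10) + 10^(92.1/10) + 10^(88.5/10)) = 10·log₁₀(3644000000) = 95.6 dB SPL.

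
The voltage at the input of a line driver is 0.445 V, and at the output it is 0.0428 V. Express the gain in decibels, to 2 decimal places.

-20.34 dB

For a voltage ratio, dB = 20·log₁₀(V₂/V₁).
20·log₁₀(0.0428/0.445) = 20·log₁₀(0.09618) = -20.34 dB.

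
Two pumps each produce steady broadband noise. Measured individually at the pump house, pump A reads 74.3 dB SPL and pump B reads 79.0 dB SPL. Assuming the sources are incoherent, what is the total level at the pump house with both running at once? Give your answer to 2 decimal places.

Uncorrelated sources add in intensity (power), not in dB.
L_total = 10·log₁₀(10^(74.3/10) + 10^(79.0/10)) = 10·log₁₀(106300000) = 80.27 dB SPL.

80.27 dB SPL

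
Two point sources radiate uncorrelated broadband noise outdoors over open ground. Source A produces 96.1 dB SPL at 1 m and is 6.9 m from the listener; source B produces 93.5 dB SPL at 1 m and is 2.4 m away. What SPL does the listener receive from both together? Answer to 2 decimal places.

86.76 dB SPL

At the listener: L_A = 96.1 − 20·log₁₀(6.9) = 79.323 dB; L_B = 93.5 − 20·log₁₀(2.4) = 85.896 dB.
Combined: 10·log₁₀(10^(79.323/10)+10^(85.896/10)) = 86.76 dB SPL.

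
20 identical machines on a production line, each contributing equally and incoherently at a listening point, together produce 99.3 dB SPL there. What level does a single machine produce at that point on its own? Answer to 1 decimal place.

20 equal incoherent sources add 10·log₁₀(20) = 13.01 dB over one source.
L_one = 99.3 − 13.01 = 86.3 dB SPL.

86.3 dB SPL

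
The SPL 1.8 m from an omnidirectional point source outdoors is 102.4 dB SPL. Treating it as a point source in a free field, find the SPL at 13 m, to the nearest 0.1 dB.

85.2 dB SPL

For a point source in a free field, ΔL = −20·log₁₀(d₂/d₁).
ΔL = −20·log₁₀(13/1.8) = -17.17 dB, so L₂ = 102.4 + (-17.17) = 85.2 dB SPL.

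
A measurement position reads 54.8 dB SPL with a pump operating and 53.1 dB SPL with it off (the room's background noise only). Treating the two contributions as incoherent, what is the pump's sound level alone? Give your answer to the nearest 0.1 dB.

49.9 dB SPL

Subtract intensities: L_src = 10·log₁₀(10^(L_total/10) − 10^(L_bg/10)).
L_src = 10·log₁₀(10^(54.8/10) − 10^(53.1/10)) = 10·log₁₀(97820) = 49.9 dB SPL.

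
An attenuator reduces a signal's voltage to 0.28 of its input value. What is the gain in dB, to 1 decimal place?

-11.1 dB

Voltage ratio → dB uses the 20·log₁₀ form:
20·log₁₀(0.28) = -11.1 dB.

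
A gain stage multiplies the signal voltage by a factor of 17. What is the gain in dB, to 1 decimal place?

Voltage ratio → dB uses the 20·log₁₀ form:
20·log₁₀(17) = 24.6 dB.

24.6 dB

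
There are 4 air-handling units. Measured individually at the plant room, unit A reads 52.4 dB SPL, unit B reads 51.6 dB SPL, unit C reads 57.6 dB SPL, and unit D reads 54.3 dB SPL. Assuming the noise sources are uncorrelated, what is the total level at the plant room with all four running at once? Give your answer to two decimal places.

Incoherent sources sum as intensities:
L_total = 10·log₁₀(10^(52.4/10) + 10^(51.6/10) + 10^(57.6/10) + 10^(54.3/10)) = 10·log₁₀(1163000) = 60.66 dB SPL.

60.66 dB SPL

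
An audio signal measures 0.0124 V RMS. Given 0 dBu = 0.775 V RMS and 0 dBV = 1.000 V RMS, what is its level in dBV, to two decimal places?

-38.13 dBV

dBV = 20·log₁₀(V / 1.000 V).
20·log₁₀(0.0124/1.000) = -38.13 dBV.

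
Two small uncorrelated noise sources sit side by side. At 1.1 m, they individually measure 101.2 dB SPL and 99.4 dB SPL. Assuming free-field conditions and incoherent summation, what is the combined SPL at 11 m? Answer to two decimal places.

Combined at 1.1 m: 10·log₁₀(10^(101.2/10)+10^(99.4/10)) = 103.403 dB SPL.
Then apply −20·log₁₀(11/1.1) = -20.000 dB → 83.40 dB SPL.

83.40 dB SPL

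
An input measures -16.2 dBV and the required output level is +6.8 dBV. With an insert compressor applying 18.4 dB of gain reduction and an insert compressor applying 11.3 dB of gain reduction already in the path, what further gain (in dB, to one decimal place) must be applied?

52.7 dB

The required make-up gain is the shortfall in the dB sum.
G = +6.8 − (-16.2) + 18.4 + 11.3 = 52.7 dB.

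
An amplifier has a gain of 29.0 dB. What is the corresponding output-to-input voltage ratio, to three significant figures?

28.2

Voltage ratio = 10^(dB/20).
10^(29.0/20) = 10^(1.450) = 28.2.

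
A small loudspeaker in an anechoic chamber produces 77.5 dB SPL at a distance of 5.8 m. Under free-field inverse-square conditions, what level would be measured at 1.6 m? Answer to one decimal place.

88.7 dB SPL

Inverse-square spreading gives ΔL = −20·log₁₀(d₂/d₁).
ΔL = −20·log₁₀(1.6/5.8) = 11.19 dB, so L₂ = 77.5 + (11.19) = 88.7 dB SPL.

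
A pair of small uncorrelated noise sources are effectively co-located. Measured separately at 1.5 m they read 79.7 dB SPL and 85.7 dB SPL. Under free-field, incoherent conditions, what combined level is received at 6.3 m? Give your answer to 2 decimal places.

Combined at 1.5 m: 10·log₁₀(10^(79.7/10)+10^(85.7/10)) = 86.673 dB SPL.
Then apply −20·log₁₀(6.3/1.5) = -12.465 dB → 74.21 dB SPL.

74.21 dB SPL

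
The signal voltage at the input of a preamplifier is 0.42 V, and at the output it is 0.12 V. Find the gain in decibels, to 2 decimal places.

-10.88 dB

Voltage is an amplitude quantity, so gain = 20·log₁₀(V_out/V_in).
20·log₁₀(0.12/0.42) = 20·log₁₀(0.2857) = -10.88 dB.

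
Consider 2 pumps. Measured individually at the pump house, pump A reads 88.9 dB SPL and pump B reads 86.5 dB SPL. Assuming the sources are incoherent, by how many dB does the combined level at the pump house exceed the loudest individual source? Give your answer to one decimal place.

Uncorrelated sources add in intensity (power), not in dB.
L_total = 10·log₁₀(10^(88.9/10) + 10^(86.5/10)) = 90.87 dB SPL.
Excess over the loudest (88.9 dB): 90.87 − 88.9 = 2.0 dB.

2.0 dB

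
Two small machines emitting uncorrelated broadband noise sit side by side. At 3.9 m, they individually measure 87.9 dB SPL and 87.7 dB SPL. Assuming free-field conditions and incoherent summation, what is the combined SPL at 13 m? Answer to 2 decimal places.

80.35 dB SPL

Combined at 3.9 m: 10·log₁₀(10^(87.9/10)+10^(87.7/10)) = 90.811 dB SPL.
Then apply −20·log₁₀(13/3.9) = -10.458 dB → 80.35 dB SPL.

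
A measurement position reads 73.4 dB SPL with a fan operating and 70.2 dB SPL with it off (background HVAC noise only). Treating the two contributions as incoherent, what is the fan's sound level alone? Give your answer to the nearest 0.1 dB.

Subtract intensities: L_src = 10·log₁₀(10^(L_total/10) − 10^(L_bg/10)).
L_src = 10·log₁₀(10^(73.4/10) − 10^(70.2/10)) = 10·log₁₀(11410000) = 70.6 dB SPL.

70.6 dB SPL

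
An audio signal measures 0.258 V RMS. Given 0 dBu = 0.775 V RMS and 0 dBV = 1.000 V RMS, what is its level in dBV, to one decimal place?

dBV = 20·log₁₀(V / 1.000 V).
20·log₁₀(0.258/1.000) = -11.8 dBV.

-11.8 dBV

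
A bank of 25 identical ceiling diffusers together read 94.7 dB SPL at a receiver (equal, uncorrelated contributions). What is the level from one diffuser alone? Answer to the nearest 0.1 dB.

80.7 dB SPL

25 equal incoherent sources add 10·log₁₀(25) = 13.98 dB over one source.
L_one = 94.7 − 13.98 = 80.7 dB SPL.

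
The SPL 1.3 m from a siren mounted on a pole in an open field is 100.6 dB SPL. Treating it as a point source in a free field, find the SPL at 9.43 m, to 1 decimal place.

Free-field point source: level drops by 20·log₁₀ of the distance ratio.
ΔL = −20·log₁₀(9.43/1.3) = -17.21 dB, so L₂ = 100.6 + (-17.21) = 83.4 dB SPL.

83.4 dB SPL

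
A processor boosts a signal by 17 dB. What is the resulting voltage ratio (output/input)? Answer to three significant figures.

7.08

Voltage ratio = 10^(dB/20).
10^(17/20) = 10^(0.8500) = 7.08.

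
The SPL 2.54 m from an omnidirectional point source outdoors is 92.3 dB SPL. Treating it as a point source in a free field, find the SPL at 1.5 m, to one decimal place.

Inverse-square spreading gives ΔL = −20·log₁₀(d₂/d₁).
ΔL = −20·log₁₀(1.5/2.54) = 4.57 dB, so L₂ = 92.3 + (4.57) = 96.9 dB SPL.

96.9 dB SPL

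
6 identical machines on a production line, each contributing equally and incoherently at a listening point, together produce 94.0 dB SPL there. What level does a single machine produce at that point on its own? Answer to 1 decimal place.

6 equal incoherent sources add 10·log₁₀(6) = 7.78 dB over one source.
L_one = 94.0 − 7.78 = 86.2 dB SPL.

86.2 dB SPL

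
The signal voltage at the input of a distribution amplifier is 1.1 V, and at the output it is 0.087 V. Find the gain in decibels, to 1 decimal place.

Voltage is an amplitude quantity, so gain = 20·log₁₀(V_out/V_in).
20·log₁₀(0.087/1.1) = 20·log₁₀(0.07909) = -22.0 dB.

-22.0 dB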